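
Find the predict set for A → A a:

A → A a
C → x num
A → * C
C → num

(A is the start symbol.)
PREDICT(A → A a) = (FIRST(RHS) \ {ε}) ∪ (FOLLOW(A) if ε ∈ FIRST(RHS), i.e. RHS ⇒* ε)
FIRST(A) = { '*' }
FIRST(A a) = { '*' }
ε ∉ FIRST(A a), so FOLLOW(A) is not added.
PREDICT(A → A a) = { '*' }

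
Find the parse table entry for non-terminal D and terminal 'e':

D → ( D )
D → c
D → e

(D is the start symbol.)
D → e

To find M[D, 'e'], we find productions for D where 'e' is in the predict set (PREDICT(N → α) = (FIRST(α) \ {ε}) ∪ (FOLLOW(N) if α ⇒* ε)).

D → ( D ): PREDICT = { '(' }
D → c: PREDICT = { 'c' }
D → e: PREDICT = { 'e' }
  'e' is in predict set, so this production goes in M[D, 'e']

M[D, 'e'] = D → e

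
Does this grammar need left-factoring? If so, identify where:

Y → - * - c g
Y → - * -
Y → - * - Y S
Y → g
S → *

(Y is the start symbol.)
Yes, Y has productions with common prefix '- * -'

Left-factoring is needed when two productions for the same non-terminal
share a common prefix on the right-hand side.

Productions for Y:
  Y → - * - c g
  Y → - * -
  Y → - * - Y S
  Y → g

Found common prefix '- * -' in productions for Y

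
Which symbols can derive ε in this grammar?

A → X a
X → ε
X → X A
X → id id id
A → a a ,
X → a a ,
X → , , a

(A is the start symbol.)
{ 'X' }

A non-terminal is nullable if it can derive ε (the empty string): either it has an ε-production, or it has a production whose right-hand side consists entirely of nullable non-terminals.

ε-productions: X → ε
So X is immediately nullable.
No further non-terminal can be added: every production for the remaining non-terminals contains a terminal or a non-nullable non-terminal.
Nullable = { 'X' }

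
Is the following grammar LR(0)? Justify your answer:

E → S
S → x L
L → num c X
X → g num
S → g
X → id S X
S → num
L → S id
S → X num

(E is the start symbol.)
No. Shift-reduce conflict between [S → g .] and [X → g . num]

A grammar is LR(0) if no state in the canonical LR(0) collection has:
  - both a shift item (dot before a terminal) and a complete item (shift-reduce conflict), or
  - two or more complete items (reduce-reduce conflict; the accept item [E' → E .] counts as a complete item here).

Augment with E' → E and build the canonical LR(0) collection (I0 = CLOSURE({[E' → . E]}), then GOTO on every symbol after a dot until no new states appear). It has 19 states:
  I0: { [E → . S], [E' → . E], [S → . X num], [S → . g], [S → . num], [S → . x L], [X → . g num], [X → . id S X] }  — shift
  I1: { [E' → E .] }  — accept
  I2: { [E → S .] }  — reduce
  I3: { [S → X . num] }  — shift
  I4: { [S → g .], [X → g . num] }  — shift, reduce
  I5: { [S → . X num], [S → . g], [S → . num], [S → . x L], [X → . g num], [X → . id S X], [X → id . S X] }  — shift
  I6: { [S → num .] }  — reduce
  I7: { [L → . S id], [L → . num c X], [S → . X num], [S → . g], [S → . num], [S → . x L], [S → x . L], [X → . g num], [X → . id S X] }  — shift
  I8: { [S → x L .] }  — reduce
  I9: { [L → S . id] }  — shift
  I10: { [L → num . c X], [S → num .] }  — shift, reduce
  I11: { [L → num c . X], [X → . g num], [X → . id S X] }  — shift
  I12: { [L → num c X .] }  — reduce
  I13: { [X → g . num] }  — shift
  I14: { [X → g num .] }  — reduce
  I15: { [L → S id .] }  — reduce
  I16: { [X → . g num], [X → . id S X], [X → id S . X] }  — shift
  I17: { [X → id S X .] }  — reduce
  I18: { [S → X num .] }  — reduce

Conflict in state I4:
  Shift-reduce conflict between [S → g .] and [X → g . num]
So the grammar is NOT LR(0).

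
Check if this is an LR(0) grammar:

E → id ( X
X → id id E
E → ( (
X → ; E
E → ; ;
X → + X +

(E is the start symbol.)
Yes, the grammar is LR(0)

Augment with E' → E and build the canonical LR(0) collection (I0 = CLOSURE({[E' → . E]}), then GOTO on every symbol after a dot until no new states appear). It has 17 states:
  I0: { [E → . ( (], [E → . ; ;], [E → . id ( X], [E' → . E] }  — shift
  I1: { [E → ( . (] }  — shift
  I2: { [E → ; . ;] }  — shift
  I3: { [E' → E .] }  — accept
  I4: { [E → id . ( X] }  — shift
  I5: { [E → id ( . X], [X → . + X +], [X → . ; E], [X → . id id E] }  — shift
  I6: { [X → + . X +], [X → . + X +], [X → . ; E], [X → . id id E] }  — shift
  I7: { [E → . ( (], [E → . ; ;], [E → . id ( X], [X → ; . E] }  — shift
  I8: { [E → id ( X .] }  — reduce
  I9: { [X → id . id E] }  — shift
  I10: { [E → . ( (], [E → . ; ;], [E → . id ( X], [X → id id . E] }  — shift
  I11: { [X → id id E .] }  — reduce
  I12: { [X → ; E .] }  — reduce
  I13: { [X → + X . +] }  — shift
  I14: { [X → + X + .] }  — reduce
  I15: { [E → ; ; .] }  — reduce
  I16: { [E → ( ( .] }  — reduce

Every state is either a pure shift/goto state or contains exactly one complete item and nothing to shift — no conflicts. The grammar is LR(0).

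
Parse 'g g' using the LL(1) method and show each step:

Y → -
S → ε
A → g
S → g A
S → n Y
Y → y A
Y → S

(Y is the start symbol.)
Stack is shown with the top on the left.

Stack  Input  Action
--------------------
Y $    g g $  output Y → S
S $    g g $  output S → g A
g A $  g g $  match 'g'
A $    g $    output A → g
g $    g $    match 'g'
$      $      accept

The string is accepted.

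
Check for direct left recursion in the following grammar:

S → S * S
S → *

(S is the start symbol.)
S → S * S: LEFT RECURSIVE (starts with S)
S → *: starts with '*'

The grammar has direct left recursion on: S.

Answer: Yes, S is left-recursive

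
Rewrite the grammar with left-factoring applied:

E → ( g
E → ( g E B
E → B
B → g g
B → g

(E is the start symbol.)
Left-factoring transforms A → αβ₁ | αβ₂ into A → αA' and A' → β₁ | β₂
(α is the longest common prefix among the alternatives). Repeat until
no nonterminal has two alternatives with a common prefix.

Round 1: E has alternatives sharing prefix '( g'. Introduce E': E → ( g E'
  Add: E' → ε
  Add: E' → E B

Round 2: B has alternatives sharing prefix 'g'. Introduce B': B → g B'
  Add: B' → g
  Add: B' → ε

No remaining common prefixes — done.

Resulting grammar:
E → ( g E'
E' → ε
E' → E B
E → B
B → g B'
B' → g
B' → ε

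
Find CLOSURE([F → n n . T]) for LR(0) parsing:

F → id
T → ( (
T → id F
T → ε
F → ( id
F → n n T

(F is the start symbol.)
{ [F → n n . T], [T → . ( (], [T → . id F], [T → .] }

Start with: [F → n n . T]
  [F → n n . T] has the dot before T: add [T → . ( (], [T → . id F], [T → .]
No further items can be added.

CLOSURE = { [F → n n . T], [T → . ( (], [T → . id F], [T → .] }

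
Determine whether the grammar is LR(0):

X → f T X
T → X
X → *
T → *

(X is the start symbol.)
A grammar is LR(0) if no state in the canonical LR(0) collection has:
  - both a shift item (dot before a terminal) and a complete item (shift-reduce conflict), or
  - two or more complete items (reduce-reduce conflict; the accept item [X' → X .] counts as a complete item here).

Augment with X' → X and build the canonical LR(0) collection (I0 = CLOSURE({[X' → . X]}), then GOTO on every symbol after a dot until no new states appear). It has 8 states:
  I0: { [X → . *], [X → . f T X], [X' → . X] }  — shift
  I1: { [X → * .] }  — reduce
  I2: { [X' → X .] }  — accept
  I3: { [T → . *], [T → . X], [X → . *], [X → . f T X], [X → f . T X] }  — shift
  I4: { [T → * .], [X → * .] }  — 2 reduces
  I5: { [X → . *], [X → . f T X], [X → f T . X] }  — shift
  I6: { [T → X .] }  — reduce
  I7: { [X → f T X .] }  — reduce

Conflict in state I4:
  Reduce-reduce conflict: [T → * .] and [X → * .]
So the grammar is NOT LR(0).

Answer: No. Reduce-reduce conflict: [T → * .] and [X → * .]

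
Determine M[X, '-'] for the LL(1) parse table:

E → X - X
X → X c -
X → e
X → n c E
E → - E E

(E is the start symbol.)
To find M[X, '-'], we find productions for X where '-' is in the predict set (PREDICT(N → α) = (FIRST(α) \ {ε}) ∪ (FOLLOW(N) if α ⇒* ε)).

Relevant sets:
  FIRST(X) = { 'e', 'n' }

X → X c -: PREDICT = { 'e', 'n' }
X → e: PREDICT = { 'e' }
X → n c E: PREDICT = { 'n' }

M[X, '-'] is empty (no production applies)

Answer: Empty (error entry)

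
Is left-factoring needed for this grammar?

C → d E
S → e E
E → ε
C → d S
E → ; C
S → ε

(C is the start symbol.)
Left-factoring is needed when two productions for the same non-terminal
share a common prefix on the right-hand side.

Productions for C:
  C → d E
  C → d S
Productions for S:
  S → e E
  S → ε
Productions for E:
  E → ε
  E → ; C

Found common prefix 'd' in productions for C

Answer: Yes, C has productions with common prefix 'd'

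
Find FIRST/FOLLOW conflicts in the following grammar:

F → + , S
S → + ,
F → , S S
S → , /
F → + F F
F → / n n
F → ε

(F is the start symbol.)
Nullable non-terminals: F.

F: nullable alternative(s) F → ε; FOLLOW(F) = { $, '+', ',', '/' }
  F → + , S: FIRST \ {ε} = { '+' } — overlaps FOLLOW(F) on { '+' }: CONFLICT
  F → , S S: FIRST \ {ε} = { ',' } — overlaps FOLLOW(F) on { ',' }: CONFLICT
  F → + F F: FIRST \ {ε} = { '+' } — overlaps FOLLOW(F) on { '+' }: CONFLICT
  F → / n n: FIRST \ {ε} = { '/' } — overlaps FOLLOW(F) on { '/' }: CONFLICT
  F → ε: FIRST \ {ε} = { } — this is the only nullable alternative, skip

S has no nullable alternative, so no FIRST/FOLLOW check is needed there.

So the grammar has 4 FIRST/FOLLOW conflicts (marked CONFLICT above).

Answer: Yes. F → '+' ',' S with FOLLOW(F) on { '+' }; F → ',' S S with FOLLOW(F) on { ',' }; F → '+' F F with FOLLOW(F) on { '+' }; F → '/' n n with FOLLOW(F) on { '/' }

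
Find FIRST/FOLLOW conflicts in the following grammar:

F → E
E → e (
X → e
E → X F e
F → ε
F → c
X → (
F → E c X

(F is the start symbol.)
Yes. F → E with FOLLOW(F) on { 'e' }; F → E c X with FOLLOW(F) on { 'e' }

A FIRST/FOLLOW conflict occurs when a non-terminal N has a nullable alternative N → β (β ⇒* ε) and another alternative N → α with FIRST(α) ∩ FOLLOW(N) ≠ ∅: on such a lookahead the parser cannot decide between expanding α and letting N vanish via β.

Nullable non-terminals: F.
FIRST sets used below: FIRST(E) = { '(', 'e' }

F: nullable alternative(s) F → ε; FOLLOW(F) = { $, 'e' }
  F → E: FIRST \ {ε} = { '(', 'e' } — overlaps FOLLOW(F) on { 'e' }: CONFLICT
  F → ε: FIRST \ {ε} = { } — this is the only nullable alternative, skip
  F → c: FIRST \ {ε} = { 'c' } — disjoint from FOLLOW(F)
  F → E c X: FIRST \ {ε} = { '(', 'e' } — overlaps FOLLOW(F) on { 'e' }: CONFLICT

E, X have no nullable alternative, so no FIRST/FOLLOW check is needed there.

So the grammar has 2 FIRST/FOLLOW conflicts (marked CONFLICT above).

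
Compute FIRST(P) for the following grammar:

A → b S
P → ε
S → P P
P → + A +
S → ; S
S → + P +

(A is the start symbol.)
From P → ε:
  - ε-production, so ε ∈ FIRST(P)
From P → + A +:
  - '+' is a terminal: add '+' and stop

Collecting: FIRST(P) = { '+', ε }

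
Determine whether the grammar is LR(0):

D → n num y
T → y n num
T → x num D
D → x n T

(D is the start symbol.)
Yes, the grammar is LR(0)

A grammar is LR(0) if no state in the canonical LR(0) collection has:
  - both a shift item (dot before a terminal) and a complete item (shift-reduce conflict), or
  - two or more complete items (reduce-reduce conflict; the accept item [D' → D .] counts as a complete item here).

Augment with D' → D and build the canonical LR(0) collection (I0 = CLOSURE({[D' → . D]}), then GOTO on every symbol after a dot until no new states appear). It has 14 states:
  I0: { [D → . n num y], [D → . x n T], [D' → . D] }  — shift
  I1: { [D' → D .] }  — accept
  I2: { [D → n . num y] }  — shift
  I3: { [D → x . n T] }  — shift
  I4: { [D → x n . T], [T → . x num D], [T → . y n num] }  — shift
  I5: { [D → x n T .] }  — reduce
  I6: { [T → x . num D] }  — shift
  I7: { [T → y . n num] }  — shift
  I8: { [T → y n . num] }  — shift
  I9: { [T → y n num .] }  — reduce
  I10: { [D → . n num y], [D → . x n T], [T → x num . D] }  — shift
  I11: { [T → x num D .] }  — reduce
  I12: { [D → n num . y] }  — shift
  I13: { [D → n num y .] }  — reduce

Every state is either a pure shift/goto state or contains exactly one complete item and nothing to shift — no conflicts. The grammar is LR(0).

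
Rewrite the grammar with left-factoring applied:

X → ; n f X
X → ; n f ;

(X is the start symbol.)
X → ; n f X'
X' → X
X' → ;

Left-factoring transforms A → αβ₁ | αβ₂ into A → αA' and A' → β₁ | β₂
(α is the longest common prefix among the alternatives). Repeat until
no nonterminal has two alternatives with a common prefix.

Round 1: X has alternatives sharing prefix '; n f'. Introduce X': X → ; n f X'
  Add: X' → X
  Add: X' → ;

No remaining common prefixes — done.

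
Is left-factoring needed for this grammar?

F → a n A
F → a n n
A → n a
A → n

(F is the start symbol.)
Yes, F has productions with common prefix 'a n'; A has productions with common prefix 'n'

Left-factoring is needed when two productions for the same non-terminal
share a common prefix on the right-hand side.

Productions for F:
  F → a n A
  F → a n n
Productions for A:
  A → n a
  A → n

Found common prefix 'a n' in productions for F
Found common prefix 'n' in productions for A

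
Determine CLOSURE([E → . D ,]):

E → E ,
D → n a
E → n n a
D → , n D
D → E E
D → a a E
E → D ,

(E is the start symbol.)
Start with: [E → . D ,]
  [E → . D ,] has the dot before D: add [D → . n a], [D → . , n D], [D → . E E], [D → . a a E]
  [D → . E E] has the dot before E: add [E → . E ,], [E → . n n a]
No further items can be added.

CLOSURE = { [D → . , n D], [D → . E E], [D → . a a E], [D → . n a], [E → . D ,], [E → . E ,], [E → . n n a] }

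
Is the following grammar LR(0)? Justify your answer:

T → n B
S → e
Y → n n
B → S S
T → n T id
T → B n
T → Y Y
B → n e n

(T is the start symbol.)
No. Shift-reduce conflict between [T → n B .] and [T → B . n]

Augment with T' → T and build the canonical LR(0) collection (I0 = CLOSURE({[T' → . T]}), then GOTO on every symbol after a dot until no new states appear). It has 18 states:
  I0: { [B → . S S], [B → . n e n], [S → . e], [T → . B n], [T → . Y Y], [T → . n B], [T → . n T id], [T' → . T], [Y → . n n] }  — shift
  I1: { [T → B . n] }  — shift
  I2: { [B → S . S], [S → . e] }  — shift
  I3: { [T' → T .] }  — accept
  I4: { [T → Y . Y], [Y → . n n] }  — shift
  I5: { [S → e .] }  — reduce
  I6: { [B → . S S], [B → . n e n], [B → n . e n], [S → . e], [T → . B n], [T → . Y Y], [T → . n B], [T → . n T id], [T → n . B], [T → n . T id], [Y → . n n], [Y → n . n] }  — shift
  I7: { [T → B . n], [T → n B .] }  — shift, reduce
  I8: { [T → n T . id] }  — shift
  I9: { [B → n e . n], [S → e .] }  — shift, reduce
  I10: { [B → . S S], [B → . n e n], [B → n . e n], [S → . e], [T → . B n], [T → . Y Y], [T → . n B], [T → . n T id], [T → n . B], [T → n . T id], [Y → . n n], [Y → n . n], [Y → n n .] }  — shift, reduce
  I11: { [B → n e n .] }  — reduce
  I12: { [T → n T id .] }  — reduce
  I13: { [T → B n .] }  — reduce
  I14: { [T → Y Y .] }  — reduce
  I15: { [Y → n . n] }  — shift
  I16: { [Y → n n .] }  — reduce
  I17: { [B → S S .] }  — reduce

Conflict in state I7:
  Shift-reduce conflict between [T → n B .] and [T → B . n]
So the grammar is NOT LR(0).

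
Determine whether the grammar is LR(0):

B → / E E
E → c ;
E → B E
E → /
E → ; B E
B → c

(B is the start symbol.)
A grammar is LR(0) if no state in the canonical LR(0) collection has:
  - both a shift item (dot before a terminal) and a complete item (shift-reduce conflict), or
  - two or more complete items (reduce-reduce conflict; the accept item [B' → B .] counts as a complete item here).

Augment with B' → B and build the canonical LR(0) collection (I0 = CLOSURE({[B' → . B]}), then GOTO on every symbol after a dot until no new states appear). It has 14 states:
  I0: { [B → . / E E], [B → . c], [B' → . B] }  — shift
  I1: { [B → . / E E], [B → . c], [B → / . E E], [E → . /], [E → . ; B E], [E → . B E], [E → . c ;] }  — shift
  I2: { [B' → B .] }  — accept
  I3: { [B → c .] }  — reduce
  I4: { [B → . / E E], [B → . c], [B → / . E E], [E → . /], [E → . ; B E], [E → . B E], [E → . c ;], [E → / .] }  — shift, reduce
  I5: { [B → . / E E], [B → . c], [E → ; . B E] }  — shift
  I6: { [B → . / E E], [B → . c], [E → . /], [E → . ; B E], [E → . B E], [E → . c ;], [E → B . E] }  — shift
  I7: { [B → . / E E], [B → . c], [B → / E . E], [E → . /], [E → . ; B E], [E → . B E], [E → . c ;] }  — shift
  I8: { [B → c .], [E → c . ;] }  — shift, reduce
  I9: { [E → c ; .] }  — reduce
  I10: { [B → / E E .] }  — reduce
  I11: { [E → B E .] }  — reduce
  I12: { [B → . / E E], [B → . c], [E → . /], [E → . ; B E], [E → . B E], [E → . c ;], [E → ; B . E] }  — shift
  I13: { [E → ; B E .] }  — reduce

Conflict in state I4:
  Shift-reduce conflict between [E → / .] and [B → . / E E]
So the grammar is NOT LR(0).

Answer: No. Shift-reduce conflict between [E → / .] and [B → . / E E]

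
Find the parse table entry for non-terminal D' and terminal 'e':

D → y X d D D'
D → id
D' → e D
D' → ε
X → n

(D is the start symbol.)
To find M[D', 'e'], we find productions for D' where 'e' is in the predict set (PREDICT(N → α) = (FIRST(α) \ {ε}) ∪ (FOLLOW(N) if α ⇒* ε)).

Relevant sets:
  FOLLOW(D') = { $, 'e' }

D' → e D: PREDICT = { 'e' }
  'e' is in predict set, so this production goes in M[D', 'e']
D' → ε: PREDICT = { $, 'e' }
  'e' is in predict set, so this production goes in M[D', 'e']

M[D', 'e'] = D' → e D, D' → ε  (a multiply-defined cell — the grammar is not LL(1))

Answer: D' → e D, D' → ε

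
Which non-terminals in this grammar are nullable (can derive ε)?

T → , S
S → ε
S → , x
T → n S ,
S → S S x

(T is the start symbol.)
{ 'S' }

A non-terminal is nullable if it can derive ε (the empty string): either it has an ε-production, or it has a production whose right-hand side consists entirely of nullable non-terminals.

ε-productions: S → ε
So S is immediately nullable.
No further non-terminal can be added: every production for the remaining non-terminals contains a terminal or a non-nullable non-terminal.
Nullable = { 'S' }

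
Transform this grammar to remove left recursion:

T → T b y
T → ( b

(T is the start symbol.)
T is directly left-recursive. The standard transformation for
  A → A α₁ | ... | A α_m | β₁ | ... | β_n
is
  A  → β₁ A' | ... | β_n A'
  A' → α₁ A' | ... | α_m A' | ε

T → ( b becomes T → ( b T'
T → T b y becomes T' → b y T'
Add T' → ε

Resulting grammar:
T → ( b T'
T' → b y T'
T' → ε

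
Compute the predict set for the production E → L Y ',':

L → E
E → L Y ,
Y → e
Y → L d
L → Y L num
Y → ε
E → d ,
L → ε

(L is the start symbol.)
{ ',', 'd', 'e', 'num' }

PREDICT(E → L Y ',') = (FIRST(RHS) \ {ε}) ∪ (FOLLOW(E) if ε ∈ FIRST(RHS), i.e. RHS ⇒* ε)
FIRST(L) = { ',', 'd', 'e', 'num', ε }
FIRST(Y) = { ',', 'd', 'e', 'num', ε }
FIRST(L Y ',') = { ',', 'd', 'e', 'num' }
ε ∉ FIRST(L Y ','), so FOLLOW(E) is not added.
PREDICT(E → L Y ',') = { ',', 'd', 'e', 'num' }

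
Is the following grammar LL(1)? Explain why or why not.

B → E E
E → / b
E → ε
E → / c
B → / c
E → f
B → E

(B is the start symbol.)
A grammar is LL(1) if for each non-terminal N with multiple productions, the predict sets of those productions are pairwise disjoint, where PREDICT(N → α) = (FIRST(α) \ {ε}) ∪ (FOLLOW(N) if α ⇒* ε).

Relevant sets:
  FIRST(E) = { '/', 'f', ε }
  FOLLOW(B) = { $ }
  FOLLOW(E) = { $, '/', 'f' }

For B:
  PREDICT(B → E E) = { $, '/', 'f' }
  PREDICT(B → '/' c) = { '/' }
  PREDICT(B → E) = { $, '/', 'f' }
For E:
  PREDICT(E → '/' b) = { '/' }
  PREDICT(E → ε) = { $, '/', 'f' }
  PREDICT(E → '/' c) = { '/' }
  PREDICT(E → f) = { 'f' }

Conflict found: Predict set conflict for B: { '/' }
The grammar is NOT LL(1).

Answer: No. Predict set conflict for B: { '/' }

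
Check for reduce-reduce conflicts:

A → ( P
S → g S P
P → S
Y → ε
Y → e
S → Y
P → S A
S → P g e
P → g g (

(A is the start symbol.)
Augment with A' → A and build the canonical LR(0) collection (I0 = CLOSURE({[A' → . A]}), then GOTO on every symbol after a dot until no new states appear). It has 16 states:
  I0: { [A → . ( P], [A' → . A] }  — shift
  I1: { [A → ( . P], [P → . S A], [P → . S], [P → . g g (], [S → . P g e], [S → . Y], [S → . g S P], [Y → . e], [Y → .] }  — shift, reduce
  I2: { [A' → A .] }  — accept
  I3: { [A → ( P .], [S → P . g e] }  — shift, reduce
  I4: { [A → . ( P], [P → S . A], [P → S .] }  — shift, reduce
  I5: { [S → Y .] }  — reduce
  I6: { [Y → e .] }  — reduce
  I7: { [P → . S A], [P → . S], [P → . g g (], [P → g . g (], [S → . P g e], [S → . Y], [S → . g S P], [S → g . S P], [Y → . e], [Y → .] }  — shift, reduce
  I8: { [S → P . g e] }  — shift
  I9: { [A → . ( P], [P → . S A], [P → . S], [P → . g g (], [P → S . A], [P → S .], [S → . P g e], [S → . Y], [S → . g S P], [S → g S . P], [Y → . e], [Y → .] }  — shift, 2 reduces
  I10: { [P → . S A], [P → . S], [P → . g g (], [P → g . g (], [P → g g . (], [S → . P g e], [S → . Y], [S → . g S P], [S → g . S P], [Y → . e], [Y → .] }  — shift, reduce
  I11: { [P → g g ( .] }  — reduce
  I12: { [P → S A .] }  — reduce
  I13: { [S → P . g e], [S → g S P .] }  — shift, reduce
  I14: { [S → P g . e] }  — shift
  I15: { [S → P g e .] }  — reduce

I9 contains complete items [P → S .], [Y → .] — reduce-reduce conflict.

Answer: Yes — I9: [P → S .] vs [Y → .]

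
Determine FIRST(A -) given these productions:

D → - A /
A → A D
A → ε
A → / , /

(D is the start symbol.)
{ '-', '/' }

FIRST sets of the non-terminals involved (from the grammar, by fixed-point iteration):
  FIRST(A) = { '-', '/', ε }

To compute FIRST(A -), process the symbols left to right:
Symbol A is a non-terminal. Add FIRST(A) \ {ε} = { '-', '/' }
A is nullable (ε ∈ FIRST(A)), continue to the next symbol.
Symbol - is a terminal. Add '-' and stop.
FIRST(A -) = { '-', '/' }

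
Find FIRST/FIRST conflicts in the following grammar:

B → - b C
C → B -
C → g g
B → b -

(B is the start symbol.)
A FIRST/FIRST conflict occurs when two productions N → α and N → β for the same non-terminal have FIRST(α) ∩ FIRST(β) ≠ ∅ (with ε ∈ FIRST of a nullable right-hand side, so two nullable alternatives also conflict).

FIRST sets of the non-terminals at (or reachable through a nullable prefix from) the front of some alternative:
  FIRST(B) = { '-', 'b' }

Productions for B:
  B → - b C: FIRST = { '-' }
  B → b -: FIRST = { 'b' }
Productions for C:
  C → B -: FIRST = { '-', 'b' }
  C → g g: FIRST = { 'g' }

All alternatives of each non-terminal have pairwise disjoint FIRST sets.

Answer: No FIRST/FIRST conflicts.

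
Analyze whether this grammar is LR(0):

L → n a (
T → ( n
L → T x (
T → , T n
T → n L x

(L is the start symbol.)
A grammar is LR(0) if no state in the canonical LR(0) collection has:
  - both a shift item (dot before a terminal) and a complete item (shift-reduce conflict), or
  - two or more complete items (reduce-reduce conflict; the accept item [L' → L .] counts as a complete item here).

Augment with L' → L and build the canonical LR(0) collection (I0 = CLOSURE({[L' → . L]}), then GOTO on every symbol after a dot until no new states appear). It has 16 states:
  I0: { [L → . T x (], [L → . n a (], [L' → . L], [T → . ( n], [T → . , T n], [T → . n L x] }  — shift
  I1: { [T → ( . n] }  — shift
  I2: { [T → , . T n], [T → . ( n], [T → . , T n], [T → . n L x] }  — shift
  I3: { [L' → L .] }  — accept
  I4: { [L → T . x (] }  — shift
  I5: { [L → . T x (], [L → . n a (], [L → n . a (], [T → . ( n], [T → . , T n], [T → . n L x], [T → n . L x] }  — shift
  I6: { [T → n L . x] }  — shift
  I7: { [L → n a . (] }  — shift
  I8: { [L → n a ( .] }  — reduce
  I9: { [T → n L x .] }  — reduce
  I10: { [L → T x . (] }  — shift
  I11: { [L → T x ( .] }  — reduce
  I12: { [T → , T . n] }  — shift
  I13: { [L → . T x (], [L → . n a (], [T → . ( n], [T → . , T n], [T → . n L x], [T → n . L x] }  — shift
  I14: { [T → , T n .] }  — reduce
  I15: { [T → ( n .] }  — reduce

Every state is either a pure shift/goto state or contains exactly one complete item and nothing to shift — no conflicts. The grammar is LR(0).

Answer: Yes, the grammar is LR(0)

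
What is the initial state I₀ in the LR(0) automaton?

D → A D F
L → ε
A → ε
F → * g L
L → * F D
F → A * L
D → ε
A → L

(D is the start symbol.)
First, augment the grammar with D' → D
I₀ = CLOSURE({ [D' → . D] }):
  [D' → . D] has the dot before D: add [D → . A D F], [D → .]
  [D → . A D F] has the dot before A: add [A → .], [A → . L]
  [A → . L] has the dot before L: add [L → .], [L → . * F D]
No further items can be added.

I₀ = { [A → . L], [A → .], [D → . A D F], [D → .], [D' → . D], [L → . * F D], [L → .] }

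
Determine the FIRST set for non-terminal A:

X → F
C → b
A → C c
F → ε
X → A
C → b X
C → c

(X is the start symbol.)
{ 'b', 'c' }

FIRST sets of the other non-terminals involved (by the same procedure, iterated to a fixed point):
  FIRST(C) = { 'b', 'c' }

From A → C c:
  - C is a non-terminal: add FIRST(C) \ {ε} = { 'b', 'c' }
    C is not nullable, so stop

Collecting: FIRST(A) = { 'b', 'c' }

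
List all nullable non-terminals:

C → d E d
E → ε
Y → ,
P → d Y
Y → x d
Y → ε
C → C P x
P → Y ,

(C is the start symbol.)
{ 'E', 'Y' }

ε-productions: E → ε, Y → ε
So E, Y are immediately nullable.
No further non-terminal can be added: every production for the remaining non-terminals contains a terminal or a non-nullable non-terminal.
Nullable = { 'E', 'Y' }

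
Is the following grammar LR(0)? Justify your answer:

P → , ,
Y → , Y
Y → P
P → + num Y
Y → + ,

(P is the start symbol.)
A grammar is LR(0) if no state in the canonical LR(0) collection has:
  - both a shift item (dot before a terminal) and a complete item (shift-reduce conflict), or
  - two or more complete items (reduce-reduce conflict; the accept item [P' → P .] counts as a complete item here).

Augment with P' → P and build the canonical LR(0) collection (I0 = CLOSURE({[P' → . P]}), then GOTO on every symbol after a dot until no new states appear). It has 13 states:
  I0: { [P → . + num Y], [P → . , ,], [P' → . P] }  — shift
  I1: { [P → + . num Y] }  — shift
  I2: { [P → , . ,] }  — shift
  I3: { [P' → P .] }  — accept
  I4: { [P → , , .] }  — reduce
  I5: { [P → + num . Y], [P → . + num Y], [P → . , ,], [Y → . + ,], [Y → . , Y], [Y → . P] }  — shift
  I6: { [P → + . num Y], [Y → + . ,] }  — shift
  I7: { [P → , . ,], [P → . + num Y], [P → . , ,], [Y → , . Y], [Y → . + ,], [Y → . , Y], [Y → . P] }  — shift
  I8: { [Y → P .] }  — reduce
  I9: { [P → + num Y .] }  — reduce
  I10: { [P → , , .], [P → , . ,], [P → . + num Y], [P → . , ,], [Y → , . Y], [Y → . + ,], [Y → . , Y], [Y → . P] }  — shift, reduce
  I11: { [Y → , Y .] }  — reduce
  I12: { [Y → + , .] }  — reduce

Conflict in state I10:
  Shift-reduce conflict between [P → , , .] and [P → . + num Y]
So the grammar is NOT LR(0).

Answer: No. Shift-reduce conflict between [P → , , .] and [P → . + num Y]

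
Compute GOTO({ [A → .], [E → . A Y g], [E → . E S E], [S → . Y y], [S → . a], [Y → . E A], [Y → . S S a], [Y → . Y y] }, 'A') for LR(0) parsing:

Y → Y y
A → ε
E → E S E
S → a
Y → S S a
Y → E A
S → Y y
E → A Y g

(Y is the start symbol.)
{ [A → .], [E → . A Y g], [E → . E S E], [E → A . Y g], [S → . Y y], [S → . a], [Y → . E A], [Y → . S S a], [Y → . Y y] }

GOTO(I, 'A') = CLOSURE({ [A → αX.β] : [A → α.Xβ] ∈ I, X = 'A' })

Items with dot before 'A', with the dot advanced:
  [E → . A Y g] → [E → A . Y g]
Closure of the advanced items:
  [E → A . Y g] has the dot before Y: add [Y → . Y y], [Y → . S S a], [Y → . E A]
  [Y → . S S a] has the dot before S: add [S → . a], [S → . Y y]
  [Y → . E A] has the dot before E: add [E → . E S E], [E → . A Y g]
  [E → . A Y g] has the dot before A: add [A → .]

GOTO = { [A → .], [E → . A Y g], [E → . E S E], [E → A . Y g], [S → . Y y], [S → . a], [Y → . E A], [Y → . S S a], [Y → . Y y] }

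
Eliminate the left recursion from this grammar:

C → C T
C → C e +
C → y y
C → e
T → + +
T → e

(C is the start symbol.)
C is directly left-recursive. The standard transformation for
  A → A α₁ | ... | A α_m | β₁ | ... | β_n
is
  A  → β₁ A' | ... | β_n A'
  A' → α₁ A' | ... | α_m A' | ε

C → y y becomes C → y y C'
C → e becomes C → e C'
C → C T becomes C' → T C'
C → C e + becomes C' → e + C'
Add C' → ε

Productions for other non-terminals are unchanged:
  T → + +
  T → e

Resulting grammar:
C → y y C'
C → e C'
C' → T C'
C' → e + C'
C' → ε
T → + +
T → e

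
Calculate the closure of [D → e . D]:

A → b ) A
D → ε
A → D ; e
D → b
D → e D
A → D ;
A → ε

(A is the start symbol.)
Start with: [D → e . D]
  [D → e . D] has the dot before D: add [D → .], [D → . b], [D → . e D]
No further items can be added.

CLOSURE = { [D → . b], [D → . e D], [D → .], [D → e . D] }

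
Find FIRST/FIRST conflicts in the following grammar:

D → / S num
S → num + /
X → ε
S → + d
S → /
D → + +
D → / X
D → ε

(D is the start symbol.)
Yes. D → '/' S num / D → '/' X on { '/' }

A FIRST/FIRST conflict occurs when two productions N → α and N → β for the same non-terminal have FIRST(α) ∩ FIRST(β) ≠ ∅ (with ε ∈ FIRST of a nullable right-hand side, so two nullable alternatives also conflict).

Productions for D:
  D → / S num: FIRST = { '/' }
  D → + +: FIRST = { '+' }
  D → / X: FIRST = { '/' }
  D → ε: FIRST = { ε }
Productions for S:
  S → num + /: FIRST = { 'num' }
  S → + d: FIRST = { '+' }
  S → /: FIRST = { '/' }
X has only one production, so no FIRST/FIRST conflict is possible there.

Conflict for D: D → / S num and D → / X
  Overlap: { '/' }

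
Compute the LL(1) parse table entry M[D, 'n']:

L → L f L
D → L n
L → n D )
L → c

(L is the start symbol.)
To find M[D, 'n'], we find productions for D where 'n' is in the predict set (PREDICT(N → α) = (FIRST(α) \ {ε}) ∪ (FOLLOW(N) if α ⇒* ε)).

Relevant sets:
  FIRST(L) = { 'c', 'n' }

D → L n: PREDICT = { 'c', 'n' }
  'n' is in predict set, so this production goes in M[D, 'n']

M[D, 'n'] = D → L n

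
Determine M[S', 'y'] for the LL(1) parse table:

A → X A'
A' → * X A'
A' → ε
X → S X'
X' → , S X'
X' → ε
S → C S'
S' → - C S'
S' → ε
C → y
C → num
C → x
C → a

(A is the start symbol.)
Empty (error entry)

To find M[S', 'y'], we find productions for S' where 'y' is in the predict set (PREDICT(N → α) = (FIRST(α) \ {ε}) ∪ (FOLLOW(N) if α ⇒* ε)).

Relevant sets:
  FOLLOW(S') = { $, '*', ',' }

S' → - C S': PREDICT = { '-' }
S' → ε: PREDICT = { $, '*', ',' }

M[S', 'y'] is empty (no production applies)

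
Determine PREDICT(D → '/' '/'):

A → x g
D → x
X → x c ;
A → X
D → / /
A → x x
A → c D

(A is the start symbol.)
PREDICT(D → '/' '/') = (FIRST(RHS) \ {ε}) ∪ (FOLLOW(D) if ε ∈ FIRST(RHS), i.e. RHS ⇒* ε)
FIRST('/' '/') = { '/' }
ε ∉ FIRST('/' '/'), so FOLLOW(D) is not added.
PREDICT(D → '/' '/') = { '/' }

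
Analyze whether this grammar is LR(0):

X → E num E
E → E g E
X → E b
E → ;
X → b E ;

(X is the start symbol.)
A grammar is LR(0) if no state in the canonical LR(0) collection has:
  - both a shift item (dot before a terminal) and a complete item (shift-reduce conflict), or
  - two or more complete items (reduce-reduce conflict; the accept item [X' → X .] counts as a complete item here).

Augment with X' → X and build the canonical LR(0) collection (I0 = CLOSURE({[X' → . X]}), then GOTO on every symbol after a dot until no new states appear). It has 12 states:
  I0: { [E → . ;], [E → . E g E], [X → . E b], [X → . E num E], [X → . b E ;], [X' → . X] }  — shift
  I1: { [E → ; .] }  — reduce
  I2: { [E → E . g E], [X → E . b], [X → E . num E] }  — shift
  I3: { [X' → X .] }  — accept
  I4: { [E → . ;], [E → . E g E], [X → b . E ;] }  — shift
  I5: { [E → E . g E], [X → b E . ;] }  — shift
  I6: { [X → b E ; .] }  — reduce
  I7: { [E → . ;], [E → . E g E], [E → E g . E] }  — shift
  I8: { [E → E . g E], [E → E g E .] }  — shift, reduce
  I9: { [X → E b .] }  — reduce
  I10: { [E → . ;], [E → . E g E], [X → E num . E] }  — shift
  I11: { [E → E . g E], [X → E num E .] }  — shift, reduce

Conflict in state I8:
  Shift-reduce conflict between [E → E g E .] and [E → E . g E]
So the grammar is NOT LR(0).

Answer: No. Shift-reduce conflict between [E → E g E .] and [E → E . g E]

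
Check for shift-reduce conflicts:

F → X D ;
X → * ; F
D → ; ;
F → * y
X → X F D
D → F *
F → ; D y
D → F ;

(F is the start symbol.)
Augment with F' → F and build the canonical LR(0) collection (I0 = CLOSURE({[F' → . F]}), then GOTO on every symbol after a dot until no new states appear). It has 21 states:
  I0: { [F → . * y], [F → . ; D y], [F → . X D ;], [F' → . F], [X → . * ; F], [X → . X F D] }  — shift
  I1: { [F → * . y], [X → * . ; F] }  — shift
  I2: { [D → . ; ;], [D → . F *], [D → . F ;], [F → . * y], [F → . ; D y], [F → . X D ;], [F → ; . D y], [X → . * ; F], [X → . X F D] }  — shift
  I3: { [F' → F .] }  — accept
  I4: { [D → . ; ;], [D → . F *], [D → . F ;], [F → . * y], [F → . ; D y], [F → . X D ;], [F → X . D ;], [X → . * ; F], [X → . X F D], [X → X . F D] }  — shift
  I5: { [D → . ; ;], [D → . F *], [D → . F ;], [D → ; . ;], [F → . * y], [F → . ; D y], [F → . X D ;], [F → ; . D y], [X → . * ; F], [X → . X F D] }  — shift
  I6: { [F → X D . ;] }  — shift
  I7: { [D → . ; ;], [D → . F *], [D → . F ;], [D → F . *], [D → F . ;], [F → . * y], [F → . ; D y], [F → . X D ;], [X → . * ; F], [X → . X F D], [X → X F . D] }  — shift
  I8: { [D → F * .], [F → * . y], [X → * . ; F] }  — shift, reduce
  I9: { [D → . ; ;], [D → . F *], [D → . F ;], [D → ; . ;], [D → F ; .], [F → . * y], [F → . ; D y], [F → . X D ;], [F → ; . D y], [X → . * ; F], [X → . X F D] }  — shift, reduce
  I10: { [X → X F D .] }  — reduce
  I11: { [D → F . *], [D → F . ;] }  — shift
  I12: { [D → F * .] }  — reduce
  I13: { [D → F ; .] }  — reduce
  I14: { [D → . ; ;], [D → . F *], [D → . F ;], [D → ; . ;], [D → ; ; .], [F → . * y], [F → . ; D y], [F → . X D ;], [F → ; . D y], [X → . * ; F], [X → . X F D] }  — shift, reduce
  I15: { [F → ; D . y] }  — shift
  I16: { [F → ; D y .] }  — reduce
  I17: { [F → . * y], [F → . ; D y], [F → . X D ;], [X → * ; . F], [X → . * ; F], [X → . X F D] }  — shift
  I18: { [F → * y .] }  — reduce
  I19: { [X → * ; F .] }  — reduce
  I20: { [F → X D ; .] }  — reduce

I8 contains reduce item [D → F * .] and shift items [F → * . y], [X → * . ; F] — shift-reduce conflict.
I9 contains reduce item [D → F ; .] and shift items [D → . ; ;], [D → ; . ;], [F → . * y], [F → . ; D y], [X → . * ; F] — shift-reduce conflict.
I14 contains reduce item [D → ; ; .] and shift items [D → . ; ;], [D → ; . ;], [F → . * y], [F → . ; D y], [X → . * ; F] — shift-reduce conflict.

Answer: Yes — I8: [D → F * .] vs [F → * . y]; I9: [D → F ; .] vs [D → . ; ;]; I14: [D → ; ; .] vs [D → . ; ;]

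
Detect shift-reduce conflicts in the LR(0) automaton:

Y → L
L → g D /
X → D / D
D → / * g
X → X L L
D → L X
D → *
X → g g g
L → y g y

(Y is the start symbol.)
Yes — I12: [D → L X .] vs [L → . g D /]; I15: [X → g g g .] vs [D → . *]

Augment with Y' → Y and build the canonical LR(0) collection (I0 = CLOSURE({[Y' → . Y]}), then GOTO on every symbol after a dot until no new states appear). It has 23 states:
  I0: { [L → . g D /], [L → . y g y], [Y → . L], [Y' → . Y] }  — shift
  I1: { [Y → L .] }  — reduce
  I2: { [Y' → Y .] }  — accept
  I3: { [D → . *], [D → . / * g], [D → . L X], [L → . g D /], [L → . y g y], [L → g . D /] }  — shift
  I4: { [L → y . g y] }  — shift
  I5: { [L → y g . y] }  — shift
  I6: { [L → y g y .] }  — reduce
  I7: { [D → * .] }  — reduce
  I8: { [D → / . * g] }  — shift
  I9: { [L → g D . /] }  — shift
  I10: { [D → . *], [D → . / * g], [D → . L X], [D → L . X], [L → . g D /], [L → . y g y], [X → . D / D], [X → . X L L], [X → . g g g] }  — shift
  I11: { [X → D . / D] }  — shift
  I12: { [D → L X .], [L → . g D /], [L → . y g y], [X → X . L L] }  — shift, reduce
  I13: { [D → . *], [D → . / * g], [D → . L X], [L → . g D /], [L → . y g y], [L → g . D /], [X → g . g g] }  — shift
  I14: { [D → . *], [D → . / * g], [D → . L X], [L → . g D /], [L → . y g y], [L → g . D /], [X → g g . g] }  — shift
  I15: { [D → . *], [D → . / * g], [D → . L X], [L → . g D /], [L → . y g y], [L → g . D /], [X → g g g .] }  — shift, reduce
  I16: { [L → . g D /], [L → . y g y], [X → X L . L] }  — shift
  I17: { [X → X L L .] }  — reduce
  I18: { [D → . *], [D → . / * g], [D → . L X], [L → . g D /], [L → . y g y], [X → D / . D] }  — shift
  I19: { [X → D / D .] }  — reduce
  I20: { [L → g D / .] }  — reduce
  I21: { [D → / * . g] }  — shift
  I22: { [D → / * g .] }  — reduce

I12 contains reduce item [D → L X .] and shift items [L → . g D /], [L → . y g y] — shift-reduce conflict.
I15 contains reduce item [X → g g g .] and shift items [D → . *], [D → . / * g], [L → . g D /], [L → . y g y] — shift-reduce conflict.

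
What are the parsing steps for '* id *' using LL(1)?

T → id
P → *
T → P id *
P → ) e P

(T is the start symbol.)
LL(1) parsing maintains a stack (initially the start symbol over $) and the input. At each step: if the stack top is a terminal, match it against the current input token; if it is a non-terminal N, replace it with the RHS of M[N, lookahead] (the unique production whose predict set contains the lookahead).

Stack is shown with the top on the left.

Stack     Input     Action
--------------------------
T $       * id * $  output T → P id *
P id * $  * id * $  output P → *
* id * $  * id * $  match '*'
id * $    id * $    match 'id'
* $       * $       match '*'
$         $         accept

The string is accepted.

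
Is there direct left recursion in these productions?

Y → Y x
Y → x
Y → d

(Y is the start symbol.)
Yes, Y is left-recursive

Y → Y x: LEFT RECURSIVE (starts with Y)
Y → x: starts with x
Y → d: starts with d

The grammar has direct left recursion on: Y.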